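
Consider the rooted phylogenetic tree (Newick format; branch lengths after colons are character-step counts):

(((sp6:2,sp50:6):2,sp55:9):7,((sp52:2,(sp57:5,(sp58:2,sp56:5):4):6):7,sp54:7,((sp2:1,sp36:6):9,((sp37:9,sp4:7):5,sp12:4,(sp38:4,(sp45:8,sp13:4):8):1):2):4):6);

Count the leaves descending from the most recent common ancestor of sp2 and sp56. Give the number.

The MRCA of sp2 and sp56 is the node subtending ((sp52,(sp57,(sp58,sp56))),sp54,((sp2,sp36),((sp37,sp4),sp12,(sp38,(sp45,sp13))))).
That clade contains 13 terminal taxa: sp12, sp13, sp2, sp36, sp37, sp38, sp4, sp45, sp52, sp54, sp56, sp57, sp58.

13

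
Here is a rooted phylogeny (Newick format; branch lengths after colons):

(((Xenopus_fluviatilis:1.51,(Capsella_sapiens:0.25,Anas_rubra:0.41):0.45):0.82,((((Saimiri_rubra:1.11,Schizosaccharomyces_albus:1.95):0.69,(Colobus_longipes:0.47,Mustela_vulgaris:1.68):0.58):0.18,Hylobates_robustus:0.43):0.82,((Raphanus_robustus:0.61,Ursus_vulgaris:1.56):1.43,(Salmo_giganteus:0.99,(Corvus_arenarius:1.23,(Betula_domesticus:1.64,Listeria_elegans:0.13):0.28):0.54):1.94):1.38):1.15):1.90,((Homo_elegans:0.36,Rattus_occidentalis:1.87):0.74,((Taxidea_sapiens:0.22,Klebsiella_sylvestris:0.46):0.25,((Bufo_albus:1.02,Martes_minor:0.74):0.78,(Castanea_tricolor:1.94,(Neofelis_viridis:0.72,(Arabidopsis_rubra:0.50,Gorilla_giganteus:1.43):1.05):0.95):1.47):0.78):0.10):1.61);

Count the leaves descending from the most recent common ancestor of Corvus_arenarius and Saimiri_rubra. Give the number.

The MRCA of Corvus_arenarius and Saimiri_rubra is the node subtending ((((Saimiri_rubra,Schizosaccharomyces_albus),(Colobus_longipes,Mustela_vulgaris)),Hylobates_robustus),((Raphanus_robustus,Ursus_vulgaris),(Salmo_giganteus,(Corvus_arenarius,(Betula_domesticus,Listeria_elegans))))).
That clade contains 11 terminal taxa: Betula_domesticus, Colobus_longipes, Corvus_arenarius, Hylobates_robustus, Listeria_elegans, Mustela_vulgaris, Raphanus_robustus, Saimiri_rubra, Salmo_giganteus, Schizosaccharomyces_albus, Ursus_vulgaris.

11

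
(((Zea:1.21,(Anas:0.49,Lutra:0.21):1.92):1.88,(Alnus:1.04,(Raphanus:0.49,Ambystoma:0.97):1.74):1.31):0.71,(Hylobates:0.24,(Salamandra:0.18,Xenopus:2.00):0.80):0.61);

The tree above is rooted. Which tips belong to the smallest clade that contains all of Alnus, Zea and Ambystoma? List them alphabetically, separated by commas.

Alnus, Ambystoma, Anas, Lutra, Raphanus, Zea

Tracing Alnus: it sits inside (Alnus,(Raphanus,Ambystoma)).
Tracing Zea: it sits inside (Zea,(Anas,Lutra)).
Tracing Ambystoma: it sits inside (Raphanus,Ambystoma).
The smallest clade enclosing all 3 is ((Zea,(Anas,Lutra)),(Alnus,(Raphanus,Ambystoma))); the answer is its 6 terminal taxa in alphabetical order.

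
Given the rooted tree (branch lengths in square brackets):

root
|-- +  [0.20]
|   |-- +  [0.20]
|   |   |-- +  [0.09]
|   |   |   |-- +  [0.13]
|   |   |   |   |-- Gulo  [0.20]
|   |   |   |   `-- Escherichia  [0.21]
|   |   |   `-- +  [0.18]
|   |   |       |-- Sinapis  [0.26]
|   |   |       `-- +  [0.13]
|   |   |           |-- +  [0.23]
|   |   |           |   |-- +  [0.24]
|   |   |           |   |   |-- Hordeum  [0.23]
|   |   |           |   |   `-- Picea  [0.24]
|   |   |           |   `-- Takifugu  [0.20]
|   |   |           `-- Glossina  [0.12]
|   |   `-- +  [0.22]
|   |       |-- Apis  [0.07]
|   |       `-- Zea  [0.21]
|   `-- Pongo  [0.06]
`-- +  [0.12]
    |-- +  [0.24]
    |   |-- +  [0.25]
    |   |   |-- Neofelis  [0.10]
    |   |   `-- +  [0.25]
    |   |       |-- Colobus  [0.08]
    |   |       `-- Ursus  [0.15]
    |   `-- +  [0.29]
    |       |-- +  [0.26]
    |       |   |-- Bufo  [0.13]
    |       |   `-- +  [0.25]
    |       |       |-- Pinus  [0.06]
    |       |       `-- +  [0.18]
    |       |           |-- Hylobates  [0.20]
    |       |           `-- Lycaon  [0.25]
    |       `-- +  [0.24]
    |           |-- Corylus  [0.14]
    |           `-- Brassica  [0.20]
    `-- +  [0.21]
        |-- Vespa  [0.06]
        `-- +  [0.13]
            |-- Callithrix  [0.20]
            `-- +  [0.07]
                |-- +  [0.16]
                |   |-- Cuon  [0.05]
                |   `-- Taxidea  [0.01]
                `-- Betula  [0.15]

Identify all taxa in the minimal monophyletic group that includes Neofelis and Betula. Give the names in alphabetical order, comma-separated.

Tracing Neofelis: it sits inside (Neofelis,(Colobus,Ursus)).
Tracing Betula: it sits inside ((Cuon,Taxidea),Betula).
The smallest clade enclosing both is (((Neofelis,(Colobus,Ursus)),((Bufo,(Pinus,(Hylobates,Lycaon))),(Corylus,Brassica))),(Vespa,(Callithrix,((Cuon,Taxidea),Betula)))); the answer is its 14 terminal taxa in alphabetical order.

Betula, Brassica, Bufo, Callithrix, Colobus, Corylus, Cuon, Hylobates, Lycaon, Neofelis, Pinus, Taxidea, Ursus, Vespa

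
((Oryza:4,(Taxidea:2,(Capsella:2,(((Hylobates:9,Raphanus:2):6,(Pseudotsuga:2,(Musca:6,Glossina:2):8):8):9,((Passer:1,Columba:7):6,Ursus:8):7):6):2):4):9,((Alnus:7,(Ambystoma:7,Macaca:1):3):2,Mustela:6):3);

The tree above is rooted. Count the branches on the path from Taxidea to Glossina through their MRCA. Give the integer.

The MRCA of Taxidea and Glossina is the node subtending (Taxidea,(Capsella,(((Hylobates,Raphanus),(Pseudotsuga,(Musca,Glossina))),((Passer,Columba),Ursus)))).
From Taxidea up to that node: 1 branch. From Glossina up to the same node: 6 branches. Total: 1 + 6 = 7.

7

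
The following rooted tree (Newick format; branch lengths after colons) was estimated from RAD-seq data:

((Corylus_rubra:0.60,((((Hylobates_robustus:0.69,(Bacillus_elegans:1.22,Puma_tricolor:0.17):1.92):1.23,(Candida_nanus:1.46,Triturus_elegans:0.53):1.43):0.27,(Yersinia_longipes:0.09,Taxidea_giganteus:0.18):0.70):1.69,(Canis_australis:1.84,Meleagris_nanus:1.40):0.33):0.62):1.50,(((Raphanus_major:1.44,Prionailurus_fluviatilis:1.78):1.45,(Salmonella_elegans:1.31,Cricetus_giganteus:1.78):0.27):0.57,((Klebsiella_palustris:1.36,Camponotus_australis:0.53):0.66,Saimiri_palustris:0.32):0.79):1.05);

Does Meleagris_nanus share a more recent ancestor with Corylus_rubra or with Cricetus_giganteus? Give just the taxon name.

Corylus_rubra

The MRCA of Meleagris_nanus and Corylus_rubra subtends (Corylus_rubra,((((Hylobates_robustus,(Bacillus_elegans,Puma_tricolor)),(Candida_nanus,Triturus_elegans)),(Yersinia_longipes,Taxidea_giganteus)),(Canis_australis,Meleagris_nanus))) (10 taxa).
The MRCA of Meleagris_nanus and Cricetus_giganteus is the root, subtending the entire tree (17 taxa).
The first is nested inside the second, so Meleagris_nanus shares a more recent common ancestor with Corylus_rubra.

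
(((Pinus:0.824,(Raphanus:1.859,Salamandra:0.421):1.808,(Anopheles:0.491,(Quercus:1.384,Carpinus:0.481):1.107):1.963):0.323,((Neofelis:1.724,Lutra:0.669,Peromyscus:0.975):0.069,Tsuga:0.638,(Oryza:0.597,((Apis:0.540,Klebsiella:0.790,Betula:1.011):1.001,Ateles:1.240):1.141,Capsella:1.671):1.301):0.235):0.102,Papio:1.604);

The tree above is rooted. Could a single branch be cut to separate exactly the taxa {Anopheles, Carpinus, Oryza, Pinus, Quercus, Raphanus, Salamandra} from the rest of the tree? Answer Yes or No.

The MRCA of the listed taxa subtends ((Pinus,(Raphanus,Salamandra),(Anopheles,(Quercus,Carpinus))),((Neofelis,Lutra,Peromyscus),Tsuga,(Oryza,((Apis,Klebsiella,Betula),Ateles),Capsella))).
That clade also contains Apis, Ateles, Betula, Capsella, Klebsiella, Lutra, Neofelis, Peromyscus, Tsuga, which are not in the proposed group, so the group is not monophyletic.

No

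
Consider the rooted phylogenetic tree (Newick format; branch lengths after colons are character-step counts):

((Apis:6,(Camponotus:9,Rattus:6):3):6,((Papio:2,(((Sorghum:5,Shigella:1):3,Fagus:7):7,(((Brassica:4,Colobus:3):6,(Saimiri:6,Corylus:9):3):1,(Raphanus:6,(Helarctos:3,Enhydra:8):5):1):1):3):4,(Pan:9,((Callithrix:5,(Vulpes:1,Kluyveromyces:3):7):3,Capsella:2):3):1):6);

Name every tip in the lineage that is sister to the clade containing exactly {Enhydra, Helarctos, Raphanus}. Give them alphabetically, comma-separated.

Brassica, Colobus, Corylus, Saimiri

The clade containing exactly {Enhydra, Helarctos, Raphanus} attaches to the tree at the node subtending (((Brassica,Colobus),(Saimiri,Corylus)),(Raphanus,(Helarctos,Enhydra))).
The other lineage descending from that same node — the sister group — is ((Brassica,Colobus),(Saimiri,Corylus)); its 4 tips in alphabetical order are the answer.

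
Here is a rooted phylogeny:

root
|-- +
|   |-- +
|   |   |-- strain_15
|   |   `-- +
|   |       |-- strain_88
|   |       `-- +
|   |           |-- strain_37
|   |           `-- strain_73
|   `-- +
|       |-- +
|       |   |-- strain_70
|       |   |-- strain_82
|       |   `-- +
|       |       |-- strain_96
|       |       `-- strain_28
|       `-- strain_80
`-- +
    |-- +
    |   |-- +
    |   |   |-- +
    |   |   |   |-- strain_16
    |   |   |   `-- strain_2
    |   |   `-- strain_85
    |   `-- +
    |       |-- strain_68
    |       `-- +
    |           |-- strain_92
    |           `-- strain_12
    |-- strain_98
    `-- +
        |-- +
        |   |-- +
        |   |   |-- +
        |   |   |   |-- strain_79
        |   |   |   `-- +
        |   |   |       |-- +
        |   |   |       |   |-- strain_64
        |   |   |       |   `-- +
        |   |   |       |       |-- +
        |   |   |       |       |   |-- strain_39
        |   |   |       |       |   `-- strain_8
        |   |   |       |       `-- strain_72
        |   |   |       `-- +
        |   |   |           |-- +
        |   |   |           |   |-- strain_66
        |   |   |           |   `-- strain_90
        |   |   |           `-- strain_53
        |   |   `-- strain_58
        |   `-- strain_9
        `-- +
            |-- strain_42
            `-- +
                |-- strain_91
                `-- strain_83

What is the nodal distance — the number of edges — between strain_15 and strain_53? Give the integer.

11

The MRCA of strain_15 and strain_53 is the root of the tree.
From strain_15 up to that node: 3 branches. From strain_53 up to the same node: 8 branches. Total: 3 + 8 = 11.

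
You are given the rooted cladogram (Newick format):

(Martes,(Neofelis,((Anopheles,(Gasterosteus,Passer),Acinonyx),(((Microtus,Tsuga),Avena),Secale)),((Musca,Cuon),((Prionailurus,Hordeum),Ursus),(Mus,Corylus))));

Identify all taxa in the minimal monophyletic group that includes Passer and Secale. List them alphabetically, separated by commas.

Tracing Passer: it sits inside (Gasterosteus,Passer).
Tracing Secale: it sits inside (((Microtus,Tsuga),Avena),Secale).
The smallest clade enclosing both is ((Anopheles,(Gasterosteus,Passer),Acinonyx),(((Microtus,Tsuga),Avena),Secale)); the answer is its 8 terminal taxa in alphabetical order.

Acinonyx, Anopheles, Avena, Gasterosteus, Microtus, Passer, Secale, Tsuga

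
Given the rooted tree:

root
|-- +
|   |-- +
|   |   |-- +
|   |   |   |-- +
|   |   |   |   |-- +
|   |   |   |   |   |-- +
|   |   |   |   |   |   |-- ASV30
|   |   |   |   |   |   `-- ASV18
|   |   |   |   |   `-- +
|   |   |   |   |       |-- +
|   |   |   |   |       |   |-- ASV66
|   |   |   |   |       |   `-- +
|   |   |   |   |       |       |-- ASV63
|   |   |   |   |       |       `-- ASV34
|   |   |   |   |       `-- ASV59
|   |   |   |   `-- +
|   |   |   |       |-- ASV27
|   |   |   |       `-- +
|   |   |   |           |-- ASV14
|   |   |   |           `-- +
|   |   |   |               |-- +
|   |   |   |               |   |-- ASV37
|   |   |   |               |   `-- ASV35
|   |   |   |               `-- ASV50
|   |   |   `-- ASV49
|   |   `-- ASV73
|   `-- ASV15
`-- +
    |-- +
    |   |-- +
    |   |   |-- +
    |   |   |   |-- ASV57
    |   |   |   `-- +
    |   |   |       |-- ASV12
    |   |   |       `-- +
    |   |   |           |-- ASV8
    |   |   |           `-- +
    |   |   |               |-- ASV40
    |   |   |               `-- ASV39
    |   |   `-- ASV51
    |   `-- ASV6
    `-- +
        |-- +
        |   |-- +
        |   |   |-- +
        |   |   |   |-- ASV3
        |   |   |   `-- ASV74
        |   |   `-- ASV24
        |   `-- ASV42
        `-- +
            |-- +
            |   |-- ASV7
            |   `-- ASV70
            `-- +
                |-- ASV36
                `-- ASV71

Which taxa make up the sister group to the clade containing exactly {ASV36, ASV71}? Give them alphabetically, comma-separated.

The clade containing exactly {ASV36, ASV71} attaches to the tree at the node subtending ((ASV7,ASV70),(ASV36,ASV71)).
The other lineage descending from that same node — the sister group — is (ASV7,ASV70); its 2 tips in alphabetical order are the answer.

ASV7, ASV70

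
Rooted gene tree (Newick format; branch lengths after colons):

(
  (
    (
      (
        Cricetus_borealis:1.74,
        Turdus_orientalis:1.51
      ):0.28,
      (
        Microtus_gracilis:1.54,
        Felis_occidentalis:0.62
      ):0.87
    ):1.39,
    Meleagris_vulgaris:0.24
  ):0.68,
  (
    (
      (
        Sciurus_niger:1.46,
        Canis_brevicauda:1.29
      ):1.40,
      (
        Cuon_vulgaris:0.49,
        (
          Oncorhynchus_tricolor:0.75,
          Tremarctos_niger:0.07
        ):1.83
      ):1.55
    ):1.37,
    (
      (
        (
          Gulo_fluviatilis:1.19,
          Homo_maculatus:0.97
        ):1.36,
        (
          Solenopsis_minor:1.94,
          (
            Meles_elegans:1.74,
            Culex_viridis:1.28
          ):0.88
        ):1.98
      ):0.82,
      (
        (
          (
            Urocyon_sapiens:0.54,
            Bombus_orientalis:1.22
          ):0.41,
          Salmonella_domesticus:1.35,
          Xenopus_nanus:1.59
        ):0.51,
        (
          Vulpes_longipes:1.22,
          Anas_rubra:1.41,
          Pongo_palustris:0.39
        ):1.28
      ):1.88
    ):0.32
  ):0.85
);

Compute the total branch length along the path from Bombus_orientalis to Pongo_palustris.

The path runs Bombus_orientalis → … → MRCA → … → Pongo_palustris; the MRCA is the node subtending (((Urocyon_sapiens,Bombus_orientalis),Salmonella_domesticus,Xenopus_nanus),(Vulpes_longipes,Anas_rubra,Pongo_palustris)).
Branch lengths along that path: 1.22 + 0.41 + 0.51 + 1.28 + 0.39 = 3.81.

3.81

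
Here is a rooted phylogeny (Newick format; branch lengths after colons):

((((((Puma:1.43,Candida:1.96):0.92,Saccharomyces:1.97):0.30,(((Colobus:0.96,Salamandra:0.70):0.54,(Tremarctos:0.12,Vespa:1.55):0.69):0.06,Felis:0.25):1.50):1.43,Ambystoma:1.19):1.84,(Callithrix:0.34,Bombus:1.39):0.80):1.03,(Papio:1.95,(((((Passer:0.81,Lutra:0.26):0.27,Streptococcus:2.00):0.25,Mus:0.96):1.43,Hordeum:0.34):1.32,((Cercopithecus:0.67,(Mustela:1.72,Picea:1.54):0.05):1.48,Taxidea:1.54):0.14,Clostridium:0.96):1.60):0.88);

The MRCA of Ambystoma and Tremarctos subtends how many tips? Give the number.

The MRCA of Ambystoma and Tremarctos is the node subtending ((((Puma,Candida),Saccharomyces),(((Colobus,Salamandra),(Tremarctos,Vespa)),Felis)),Ambystoma).
That clade contains 9 terminal taxa: Ambystoma, Candida, Colobus, Felis, Puma, Saccharomyces, Salamandra, Tremarctos, Vespa.

9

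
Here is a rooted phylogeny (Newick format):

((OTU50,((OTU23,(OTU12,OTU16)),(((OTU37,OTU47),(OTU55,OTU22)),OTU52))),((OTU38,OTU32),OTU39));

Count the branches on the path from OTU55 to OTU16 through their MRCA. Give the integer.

7

The MRCA of OTU55 and OTU16 is the node subtending ((OTU23,(OTU12,OTU16)),(((OTU37,OTU47),(OTU55,OTU22)),OTU52)).
From OTU55 up to that node: 4 branches. From OTU16 up to the same node: 3 branches. Total: 4 + 3 = 7.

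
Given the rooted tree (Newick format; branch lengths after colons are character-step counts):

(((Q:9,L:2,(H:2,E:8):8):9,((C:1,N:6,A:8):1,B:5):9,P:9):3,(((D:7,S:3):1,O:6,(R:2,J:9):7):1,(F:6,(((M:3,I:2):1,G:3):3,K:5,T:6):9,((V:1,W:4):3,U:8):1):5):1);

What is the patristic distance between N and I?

40

The path runs N → … → MRCA → … → I; the MRCA is the root of the tree.
Branch lengths along that path: 6 + 1 + 9 + 3 + 1 + 5 + 9 + 3 + 1 + 2 = 40.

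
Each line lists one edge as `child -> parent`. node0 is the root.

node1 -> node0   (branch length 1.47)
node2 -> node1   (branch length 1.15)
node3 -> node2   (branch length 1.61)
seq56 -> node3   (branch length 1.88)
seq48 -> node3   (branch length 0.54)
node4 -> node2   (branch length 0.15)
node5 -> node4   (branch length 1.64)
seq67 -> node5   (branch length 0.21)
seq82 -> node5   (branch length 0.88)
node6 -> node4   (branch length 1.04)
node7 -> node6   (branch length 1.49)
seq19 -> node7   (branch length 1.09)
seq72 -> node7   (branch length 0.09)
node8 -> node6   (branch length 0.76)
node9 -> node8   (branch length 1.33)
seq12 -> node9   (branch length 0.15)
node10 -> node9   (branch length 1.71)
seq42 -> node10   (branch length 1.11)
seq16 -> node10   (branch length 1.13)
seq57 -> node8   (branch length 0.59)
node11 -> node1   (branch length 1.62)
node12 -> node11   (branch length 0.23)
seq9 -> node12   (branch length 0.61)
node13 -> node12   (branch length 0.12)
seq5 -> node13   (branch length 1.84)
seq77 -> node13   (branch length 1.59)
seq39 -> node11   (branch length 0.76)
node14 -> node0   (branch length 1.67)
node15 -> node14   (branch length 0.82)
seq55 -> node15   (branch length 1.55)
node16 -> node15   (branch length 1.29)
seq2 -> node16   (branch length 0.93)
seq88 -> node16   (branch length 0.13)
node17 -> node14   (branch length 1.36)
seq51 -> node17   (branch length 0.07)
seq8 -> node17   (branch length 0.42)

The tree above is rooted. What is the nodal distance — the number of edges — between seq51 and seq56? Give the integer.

7

The MRCA of seq51 and seq56 is the root of the tree.
From seq51 up to that node: 3 branches. From seq56 up to the same node: 4 branches. Total: 3 + 4 = 7.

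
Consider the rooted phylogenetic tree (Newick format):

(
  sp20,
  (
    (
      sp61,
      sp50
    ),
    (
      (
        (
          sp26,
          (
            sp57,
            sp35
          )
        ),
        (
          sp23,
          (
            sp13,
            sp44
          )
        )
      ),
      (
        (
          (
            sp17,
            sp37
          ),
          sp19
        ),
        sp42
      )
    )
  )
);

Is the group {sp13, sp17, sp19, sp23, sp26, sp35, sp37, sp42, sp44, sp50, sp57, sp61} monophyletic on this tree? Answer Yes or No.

The most recent common ancestor of these taxa subtends ((sp61,sp50),(((sp26,(sp57,sp35)),(sp23,(sp13,sp44))),(((sp17,sp37),sp19),sp42))).
That clade has exactly 12 tips — every listed taxon and nothing else — so the group is monophyletic.

Yes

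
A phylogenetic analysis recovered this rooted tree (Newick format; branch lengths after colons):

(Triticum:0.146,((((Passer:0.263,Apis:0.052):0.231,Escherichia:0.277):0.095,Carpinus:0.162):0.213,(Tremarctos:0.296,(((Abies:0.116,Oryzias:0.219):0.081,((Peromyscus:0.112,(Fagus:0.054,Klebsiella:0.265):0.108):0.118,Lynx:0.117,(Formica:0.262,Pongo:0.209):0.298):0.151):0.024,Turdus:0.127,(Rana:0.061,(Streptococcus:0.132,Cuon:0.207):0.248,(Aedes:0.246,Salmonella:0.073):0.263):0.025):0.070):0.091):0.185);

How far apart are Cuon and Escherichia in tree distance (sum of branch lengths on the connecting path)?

The path runs Cuon → … → MRCA → … → Escherichia; the MRCA is the node subtending ((((Passer,Apis),Escherichia),Carpinus),(Tremarctos,(((Abies,Oryzias),((Peromyscus,(Fagus,Klebsiella)),Lynx,(Formica,Pongo))),Turdus,(Rana,(Streptococcus,Cuon),(Aedes,Salmonella))))).
Branch lengths along that path: 0.207 + 0.248 + 0.025 + 0.070 + 0.091 + 0.213 + 0.095 + 0.277 = 1.226.

1.226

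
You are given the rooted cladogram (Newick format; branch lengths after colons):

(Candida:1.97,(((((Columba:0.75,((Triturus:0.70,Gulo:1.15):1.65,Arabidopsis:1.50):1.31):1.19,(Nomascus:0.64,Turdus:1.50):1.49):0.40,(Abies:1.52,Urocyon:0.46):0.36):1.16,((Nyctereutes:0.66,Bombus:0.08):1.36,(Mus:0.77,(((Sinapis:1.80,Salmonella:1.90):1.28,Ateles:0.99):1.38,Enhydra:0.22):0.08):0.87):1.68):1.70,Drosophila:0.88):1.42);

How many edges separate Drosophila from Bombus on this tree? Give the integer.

5

The MRCA of Drosophila and Bombus is the node subtending (((((Columba,((Triturus,Gulo),Arabidopsis)),(Nomascus,Turdus)),(Abies,Urocyon)),((Nyctereutes,Bombus),(Mus,(((Sinapis,Salmonella),Ateles),Enhydra)))),Drosophila).
From Drosophila up to that node: 1 branch. From Bombus up to the same node: 4 branches. Total: 1 + 4 = 5.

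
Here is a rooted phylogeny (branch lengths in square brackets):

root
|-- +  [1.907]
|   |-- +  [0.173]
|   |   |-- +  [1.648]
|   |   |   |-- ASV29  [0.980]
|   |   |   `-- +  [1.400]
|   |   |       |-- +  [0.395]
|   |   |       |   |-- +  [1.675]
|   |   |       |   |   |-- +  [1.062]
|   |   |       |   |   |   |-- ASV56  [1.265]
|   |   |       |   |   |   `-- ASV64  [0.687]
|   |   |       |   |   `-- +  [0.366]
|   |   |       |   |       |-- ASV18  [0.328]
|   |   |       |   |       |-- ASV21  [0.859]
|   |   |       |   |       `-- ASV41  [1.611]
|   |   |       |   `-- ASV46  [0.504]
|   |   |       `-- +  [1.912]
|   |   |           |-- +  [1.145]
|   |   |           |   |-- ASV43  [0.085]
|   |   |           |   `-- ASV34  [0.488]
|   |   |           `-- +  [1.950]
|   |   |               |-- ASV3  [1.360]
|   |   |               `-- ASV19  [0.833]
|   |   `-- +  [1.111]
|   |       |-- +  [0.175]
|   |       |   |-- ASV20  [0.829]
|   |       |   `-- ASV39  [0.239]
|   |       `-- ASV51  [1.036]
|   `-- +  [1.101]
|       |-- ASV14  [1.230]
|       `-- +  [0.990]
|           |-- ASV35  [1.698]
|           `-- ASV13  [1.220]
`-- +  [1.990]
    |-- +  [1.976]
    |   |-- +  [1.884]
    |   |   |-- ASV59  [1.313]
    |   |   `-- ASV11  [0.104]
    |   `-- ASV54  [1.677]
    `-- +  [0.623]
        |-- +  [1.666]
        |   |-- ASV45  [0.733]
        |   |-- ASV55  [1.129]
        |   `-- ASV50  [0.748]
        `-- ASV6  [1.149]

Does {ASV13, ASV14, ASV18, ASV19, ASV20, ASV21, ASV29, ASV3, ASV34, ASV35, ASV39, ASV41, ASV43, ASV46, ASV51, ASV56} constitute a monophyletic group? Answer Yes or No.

No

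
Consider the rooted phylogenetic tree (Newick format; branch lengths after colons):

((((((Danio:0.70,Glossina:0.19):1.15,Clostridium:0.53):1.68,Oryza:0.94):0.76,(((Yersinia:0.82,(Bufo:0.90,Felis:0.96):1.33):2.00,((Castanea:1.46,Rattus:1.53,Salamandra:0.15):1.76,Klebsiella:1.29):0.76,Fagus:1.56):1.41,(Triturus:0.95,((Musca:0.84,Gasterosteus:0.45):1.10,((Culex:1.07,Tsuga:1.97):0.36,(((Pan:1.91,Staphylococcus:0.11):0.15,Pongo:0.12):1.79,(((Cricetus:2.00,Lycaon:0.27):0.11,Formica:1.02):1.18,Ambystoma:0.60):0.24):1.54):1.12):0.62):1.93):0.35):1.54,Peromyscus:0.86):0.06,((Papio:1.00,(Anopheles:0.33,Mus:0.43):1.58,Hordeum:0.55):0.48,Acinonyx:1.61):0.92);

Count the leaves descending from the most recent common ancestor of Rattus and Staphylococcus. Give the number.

The MRCA of Rattus and Staphylococcus is the node subtending (((Yersinia,(Bufo,Felis)),((Castanea,Rattus,Salamandra),Klebsiella),Fagus),(Triturus,((Musca,Gasterosteus),((Culex,Tsuga),(((Pan,Staphylococcus),Pongo),(((Cricetus,Lycaon),Formica),Ambystoma)))))).
That clade contains 20 terminal taxa: Ambystoma, Bufo, Castanea, Cricetus, Culex, Fagus, Felis, Formica, Gasterosteus, Klebsiella, Lycaon, Musca, Pan, Pongo, Rattus, Salamandra, Staphylococcus, Triturus, Tsuga, Yersinia.

20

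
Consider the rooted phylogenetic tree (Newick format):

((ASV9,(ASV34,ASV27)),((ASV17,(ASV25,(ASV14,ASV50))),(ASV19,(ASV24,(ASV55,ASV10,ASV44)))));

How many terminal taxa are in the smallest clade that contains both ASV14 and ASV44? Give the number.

The MRCA of ASV14 and ASV44 is the node subtending ((ASV17,(ASV25,(ASV14,ASV50))),(ASV19,(ASV24,(ASV55,ASV10,ASV44)))).
That clade contains 9 terminal taxa: ASV10, ASV14, ASV17, ASV19, ASV24, ASV25, ASV44, ASV50, ASV55.

9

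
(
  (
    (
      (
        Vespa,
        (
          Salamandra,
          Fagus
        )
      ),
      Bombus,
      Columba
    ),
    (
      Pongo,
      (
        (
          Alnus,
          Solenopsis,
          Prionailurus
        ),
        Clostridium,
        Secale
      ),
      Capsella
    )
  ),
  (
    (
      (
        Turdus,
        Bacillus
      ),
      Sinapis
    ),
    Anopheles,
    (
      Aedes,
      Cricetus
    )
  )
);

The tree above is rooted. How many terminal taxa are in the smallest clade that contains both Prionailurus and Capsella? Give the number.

7

The MRCA of Prionailurus and Capsella is the node subtending (Pongo,((Alnus,Solenopsis,Prionailurus),Clostridium,Secale),Capsella).
That clade contains 7 terminal taxa: Alnus, Capsella, Clostridium, Pongo, Prionailurus, Secale, Solenopsis.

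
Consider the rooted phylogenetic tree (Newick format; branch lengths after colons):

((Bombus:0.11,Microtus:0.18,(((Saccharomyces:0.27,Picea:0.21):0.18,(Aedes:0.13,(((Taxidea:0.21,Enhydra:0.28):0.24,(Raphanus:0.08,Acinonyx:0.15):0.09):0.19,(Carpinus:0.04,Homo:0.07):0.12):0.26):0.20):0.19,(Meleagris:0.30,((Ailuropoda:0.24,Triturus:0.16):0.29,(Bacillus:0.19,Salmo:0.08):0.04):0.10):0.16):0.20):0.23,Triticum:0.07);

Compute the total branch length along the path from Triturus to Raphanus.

The path runs Triturus → … → MRCA → … → Raphanus; the MRCA is the node subtending (((Saccharomyces,Picea),(Aedes,(((Taxidea,Enhydra),(Raphanus,Acinonyx)),(Carpinus,Homo)))),(Meleagris,((Ailuropoda,Triturus),(Bacillus,Salmo)))).
Branch lengths along that path: 0.16 + 0.29 + 0.10 + 0.16 + 0.19 + 0.20 + 0.26 + 0.19 + 0.09 + 0.08 = 1.72.

1.72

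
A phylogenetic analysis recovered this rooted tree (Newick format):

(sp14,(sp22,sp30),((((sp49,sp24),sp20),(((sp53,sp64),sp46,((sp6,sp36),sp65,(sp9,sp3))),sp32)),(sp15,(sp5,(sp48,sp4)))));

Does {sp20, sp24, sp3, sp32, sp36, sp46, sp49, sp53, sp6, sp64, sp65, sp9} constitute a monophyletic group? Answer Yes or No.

Yes

The most recent common ancestor of these taxa subtends (((sp49,sp24),sp20),(((sp53,sp64),sp46,((sp6,sp36),sp65,(sp9,sp3))),sp32)).
That clade has exactly 12 tips — every listed taxon and nothing else — so the group is monophyletic.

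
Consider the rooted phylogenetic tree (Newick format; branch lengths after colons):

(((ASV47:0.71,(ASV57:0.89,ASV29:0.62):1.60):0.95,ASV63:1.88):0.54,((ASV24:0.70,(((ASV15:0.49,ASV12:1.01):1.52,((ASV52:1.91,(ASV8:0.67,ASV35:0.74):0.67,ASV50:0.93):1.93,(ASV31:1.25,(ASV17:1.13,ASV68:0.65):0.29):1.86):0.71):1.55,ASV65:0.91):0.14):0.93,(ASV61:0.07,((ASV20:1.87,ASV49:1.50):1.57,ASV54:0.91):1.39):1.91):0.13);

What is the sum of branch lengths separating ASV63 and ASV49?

8.92

The path runs ASV63 → … → MRCA → … → ASV49; the MRCA is the root of the tree.
Branch lengths along that path: 1.88 + 0.54 + 0.13 + 1.91 + 1.39 + 1.57 + 1.50 = 8.92.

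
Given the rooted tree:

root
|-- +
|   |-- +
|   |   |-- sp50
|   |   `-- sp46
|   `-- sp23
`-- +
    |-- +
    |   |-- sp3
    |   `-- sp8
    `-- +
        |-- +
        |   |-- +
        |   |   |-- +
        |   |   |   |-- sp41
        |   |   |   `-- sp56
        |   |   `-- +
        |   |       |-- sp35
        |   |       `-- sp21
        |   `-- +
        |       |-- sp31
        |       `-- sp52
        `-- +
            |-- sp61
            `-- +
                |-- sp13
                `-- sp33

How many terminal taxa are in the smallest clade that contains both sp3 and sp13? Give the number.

11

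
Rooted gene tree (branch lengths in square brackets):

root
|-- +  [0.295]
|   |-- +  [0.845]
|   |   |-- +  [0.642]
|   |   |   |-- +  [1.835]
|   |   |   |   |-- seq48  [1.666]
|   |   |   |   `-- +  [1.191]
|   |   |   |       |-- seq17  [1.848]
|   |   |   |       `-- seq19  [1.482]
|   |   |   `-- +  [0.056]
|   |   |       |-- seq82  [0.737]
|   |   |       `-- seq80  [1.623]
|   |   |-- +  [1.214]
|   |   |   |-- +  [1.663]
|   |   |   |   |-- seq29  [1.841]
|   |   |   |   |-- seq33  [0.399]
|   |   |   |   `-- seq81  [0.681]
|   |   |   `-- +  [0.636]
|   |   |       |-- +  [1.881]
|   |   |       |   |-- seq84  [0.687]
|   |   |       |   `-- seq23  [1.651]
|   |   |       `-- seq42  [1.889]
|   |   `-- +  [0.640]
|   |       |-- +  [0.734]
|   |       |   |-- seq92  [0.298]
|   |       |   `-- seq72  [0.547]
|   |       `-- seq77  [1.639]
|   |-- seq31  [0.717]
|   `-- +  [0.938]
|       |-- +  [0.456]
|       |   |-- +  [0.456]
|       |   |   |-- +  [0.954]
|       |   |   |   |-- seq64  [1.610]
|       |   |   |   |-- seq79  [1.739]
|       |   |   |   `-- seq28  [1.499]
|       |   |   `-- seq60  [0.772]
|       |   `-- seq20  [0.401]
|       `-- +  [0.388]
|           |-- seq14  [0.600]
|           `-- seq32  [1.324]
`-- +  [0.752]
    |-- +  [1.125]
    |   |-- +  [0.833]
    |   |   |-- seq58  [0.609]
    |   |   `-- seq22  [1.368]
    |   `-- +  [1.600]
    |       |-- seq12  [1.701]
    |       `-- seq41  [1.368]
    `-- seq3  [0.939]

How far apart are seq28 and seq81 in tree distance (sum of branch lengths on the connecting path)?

8.706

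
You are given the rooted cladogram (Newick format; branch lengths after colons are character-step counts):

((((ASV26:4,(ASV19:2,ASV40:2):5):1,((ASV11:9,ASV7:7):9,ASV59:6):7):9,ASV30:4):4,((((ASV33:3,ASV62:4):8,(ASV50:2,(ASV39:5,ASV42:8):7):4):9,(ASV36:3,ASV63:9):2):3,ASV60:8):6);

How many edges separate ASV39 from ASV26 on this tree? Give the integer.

10

The MRCA of ASV39 and ASV26 is the root of the tree.
From ASV39 up to that node: 6 branches. From ASV26 up to the same node: 4 branches. Total: 6 + 4 = 10.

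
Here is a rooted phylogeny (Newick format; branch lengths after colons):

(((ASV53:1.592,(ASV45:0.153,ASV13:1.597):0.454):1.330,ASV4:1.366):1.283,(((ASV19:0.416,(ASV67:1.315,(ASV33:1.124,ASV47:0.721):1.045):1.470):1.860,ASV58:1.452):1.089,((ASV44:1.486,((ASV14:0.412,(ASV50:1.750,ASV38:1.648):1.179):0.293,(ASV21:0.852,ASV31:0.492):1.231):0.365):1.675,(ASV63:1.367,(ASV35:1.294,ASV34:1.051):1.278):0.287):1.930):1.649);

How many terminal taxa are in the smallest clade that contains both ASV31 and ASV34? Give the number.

The MRCA of ASV31 and ASV34 is the node subtending ((ASV44,((ASV14,(ASV50,ASV38)),(ASV21,ASV31))),(ASV63,(ASV35,ASV34))).
That clade contains 9 terminal taxa: ASV14, ASV21, ASV31, ASV34, ASV35, ASV38, ASV44, ASV50, ASV63.

9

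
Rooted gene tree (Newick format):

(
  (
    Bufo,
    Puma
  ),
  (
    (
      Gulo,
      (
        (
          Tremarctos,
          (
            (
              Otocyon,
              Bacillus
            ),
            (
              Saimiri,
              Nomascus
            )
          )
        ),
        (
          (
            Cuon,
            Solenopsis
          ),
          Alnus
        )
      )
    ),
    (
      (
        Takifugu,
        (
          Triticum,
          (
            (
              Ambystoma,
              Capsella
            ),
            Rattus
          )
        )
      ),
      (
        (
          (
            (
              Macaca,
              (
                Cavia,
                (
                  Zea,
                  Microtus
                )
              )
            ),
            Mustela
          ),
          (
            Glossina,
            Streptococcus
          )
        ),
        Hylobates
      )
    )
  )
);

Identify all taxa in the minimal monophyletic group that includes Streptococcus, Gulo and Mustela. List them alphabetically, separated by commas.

Alnus, Ambystoma, Bacillus, Capsella, Cavia, Cuon, Glossina, Gulo, Hylobates, Macaca, Microtus, Mustela, Nomascus, Otocyon, Rattus, Saimiri, Solenopsis, Streptococcus, Takifugu, Tremarctos, Triticum, Zea

Tracing Streptococcus: it sits inside (Glossina,Streptococcus).
Tracing Gulo: it sits inside (Gulo,((Tremarctos,((Otocyon,Bacillus),(Saimiri,Nomascus))),((Cuon,Solenopsis),Alnus))).
Tracing Mustela: it sits inside ((Macaca,(Cavia,(Zea,Microtus))),Mustela).
The smallest clade enclosing all 3 is ((Gulo,((Tremarctos,((Otocyon,Bacillus),(Saimiri,Nomascus))),((Cuon,Solenopsis),Alnus))),((Takifugu,(Triticum,((Ambystoma,Capsella),Rattus))),((((Macaca,(Cavia,(Zea,Microtus))),Mustela),(Glossina,Streptococcus)),Hylobates))); the answer is its 22 terminal taxa in alphabetical order.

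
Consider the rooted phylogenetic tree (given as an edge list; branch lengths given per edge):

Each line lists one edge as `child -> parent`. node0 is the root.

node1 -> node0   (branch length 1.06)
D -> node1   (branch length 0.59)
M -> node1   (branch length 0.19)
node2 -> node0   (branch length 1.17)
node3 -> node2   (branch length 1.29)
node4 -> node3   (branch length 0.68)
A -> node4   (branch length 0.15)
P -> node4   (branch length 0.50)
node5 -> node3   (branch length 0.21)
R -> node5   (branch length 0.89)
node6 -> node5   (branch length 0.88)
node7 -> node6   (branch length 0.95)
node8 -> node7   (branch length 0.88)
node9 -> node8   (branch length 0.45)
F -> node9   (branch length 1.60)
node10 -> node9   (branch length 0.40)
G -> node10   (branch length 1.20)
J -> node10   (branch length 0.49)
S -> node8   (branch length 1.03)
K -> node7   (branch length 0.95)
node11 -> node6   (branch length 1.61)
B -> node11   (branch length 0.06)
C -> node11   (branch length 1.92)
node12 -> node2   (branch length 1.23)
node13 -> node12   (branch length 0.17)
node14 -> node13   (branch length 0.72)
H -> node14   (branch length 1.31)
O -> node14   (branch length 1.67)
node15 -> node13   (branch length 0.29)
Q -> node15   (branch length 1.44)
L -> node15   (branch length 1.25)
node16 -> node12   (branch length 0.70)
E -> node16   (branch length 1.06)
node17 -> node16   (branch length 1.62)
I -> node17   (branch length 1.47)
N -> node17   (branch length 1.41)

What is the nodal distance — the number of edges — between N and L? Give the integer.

6

The MRCA of N and L is the node subtending (((H,O),(Q,L)),(E,(I,N))).
From N up to that node: 3 branches. From L up to the same node: 3 branches. Total: 3 + 3 = 6.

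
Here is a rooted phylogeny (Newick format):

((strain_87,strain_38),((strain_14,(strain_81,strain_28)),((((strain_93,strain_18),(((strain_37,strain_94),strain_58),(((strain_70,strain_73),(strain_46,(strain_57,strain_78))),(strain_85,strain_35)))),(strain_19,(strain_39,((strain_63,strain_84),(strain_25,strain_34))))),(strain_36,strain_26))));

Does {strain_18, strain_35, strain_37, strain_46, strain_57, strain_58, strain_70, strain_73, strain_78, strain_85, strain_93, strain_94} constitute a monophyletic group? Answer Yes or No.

The most recent common ancestor of these taxa subtends ((strain_93,strain_18),(((strain_37,strain_94),strain_58),(((strain_70,strain_73),(strain_46,(strain_57,strain_78))),(strain_85,strain_35)))).
That clade has exactly 12 tips — every listed taxon and nothing else — so the group is monophyletic.

Yes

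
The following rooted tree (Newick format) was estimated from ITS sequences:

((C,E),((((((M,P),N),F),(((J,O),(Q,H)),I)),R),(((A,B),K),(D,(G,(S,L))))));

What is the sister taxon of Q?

H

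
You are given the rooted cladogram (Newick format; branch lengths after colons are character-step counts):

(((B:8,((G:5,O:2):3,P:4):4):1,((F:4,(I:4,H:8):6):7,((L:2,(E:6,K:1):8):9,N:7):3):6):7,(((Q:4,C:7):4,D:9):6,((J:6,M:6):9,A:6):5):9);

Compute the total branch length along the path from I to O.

The path runs I → … → MRCA → … → O; the MRCA is the node subtending ((B,((G,O),P)),((F,(I,H)),((L,(E,K)),N))).
Branch lengths along that path: 4 + 6 + 7 + 6 + 1 + 4 + 3 + 2 = 33.

33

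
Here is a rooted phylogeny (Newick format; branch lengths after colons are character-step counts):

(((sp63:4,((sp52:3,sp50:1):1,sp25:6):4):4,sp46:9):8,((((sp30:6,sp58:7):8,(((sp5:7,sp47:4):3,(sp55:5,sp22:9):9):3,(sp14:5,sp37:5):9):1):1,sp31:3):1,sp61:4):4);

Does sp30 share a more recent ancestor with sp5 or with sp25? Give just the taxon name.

sp5

The MRCA of sp30 and sp5 subtends ((sp30,sp58),(((sp5,sp47),(sp55,sp22)),(sp14,sp37))) (8 taxa).
The MRCA of sp30 and sp25 is the root, subtending the entire tree (15 taxa).
The first is nested inside the second, so sp30 shares a more recent common ancestor with sp5.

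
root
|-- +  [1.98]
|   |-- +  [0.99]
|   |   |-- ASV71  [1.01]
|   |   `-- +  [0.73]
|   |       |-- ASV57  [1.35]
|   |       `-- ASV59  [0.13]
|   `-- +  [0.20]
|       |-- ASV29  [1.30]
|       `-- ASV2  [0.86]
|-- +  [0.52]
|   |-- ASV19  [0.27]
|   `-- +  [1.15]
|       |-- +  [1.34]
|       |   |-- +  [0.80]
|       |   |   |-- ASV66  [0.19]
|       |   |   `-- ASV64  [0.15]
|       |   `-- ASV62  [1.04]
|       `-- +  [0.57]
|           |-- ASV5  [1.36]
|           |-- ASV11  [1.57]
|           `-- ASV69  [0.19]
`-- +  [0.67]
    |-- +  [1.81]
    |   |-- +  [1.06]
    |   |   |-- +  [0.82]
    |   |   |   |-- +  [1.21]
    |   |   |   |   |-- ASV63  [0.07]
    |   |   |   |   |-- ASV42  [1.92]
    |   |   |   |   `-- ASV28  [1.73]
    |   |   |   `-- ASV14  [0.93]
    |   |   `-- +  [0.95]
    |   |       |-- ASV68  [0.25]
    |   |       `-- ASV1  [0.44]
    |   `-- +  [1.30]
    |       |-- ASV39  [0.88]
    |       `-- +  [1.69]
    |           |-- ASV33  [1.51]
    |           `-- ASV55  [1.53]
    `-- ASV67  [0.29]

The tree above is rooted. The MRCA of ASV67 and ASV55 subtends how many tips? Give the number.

10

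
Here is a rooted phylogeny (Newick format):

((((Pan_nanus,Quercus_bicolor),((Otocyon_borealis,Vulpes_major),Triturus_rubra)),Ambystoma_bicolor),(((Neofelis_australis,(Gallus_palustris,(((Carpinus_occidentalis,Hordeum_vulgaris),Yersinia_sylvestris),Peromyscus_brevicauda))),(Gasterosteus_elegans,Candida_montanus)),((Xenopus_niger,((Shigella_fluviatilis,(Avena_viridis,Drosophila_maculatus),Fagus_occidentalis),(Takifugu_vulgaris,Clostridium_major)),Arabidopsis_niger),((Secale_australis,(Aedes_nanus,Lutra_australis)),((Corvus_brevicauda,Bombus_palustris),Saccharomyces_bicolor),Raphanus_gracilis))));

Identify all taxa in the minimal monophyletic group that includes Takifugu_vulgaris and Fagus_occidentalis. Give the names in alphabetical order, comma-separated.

Tracing Takifugu_vulgaris: it sits inside (Takifugu_vulgaris,Clostridium_major).
Tracing Fagus_occidentalis: it sits inside (Shigella_fluviatilis,(Avena_viridis,Drosophila_maculatus),Fagus_occidentalis).
The smallest clade enclosing both is ((Shigella_fluviatilis,(Avena_viridis,Drosophila_maculatus),Fagus_occidentalis),(Takifugu_vulgaris,Clostridium_major)); the answer is its 6 terminal taxa in alphabetical order.

Avena_viridis, Clostridium_major, Drosophila_maculatus, Fagus_occidentalis, Shigella_fluviatilis, Takifugu_vulgaris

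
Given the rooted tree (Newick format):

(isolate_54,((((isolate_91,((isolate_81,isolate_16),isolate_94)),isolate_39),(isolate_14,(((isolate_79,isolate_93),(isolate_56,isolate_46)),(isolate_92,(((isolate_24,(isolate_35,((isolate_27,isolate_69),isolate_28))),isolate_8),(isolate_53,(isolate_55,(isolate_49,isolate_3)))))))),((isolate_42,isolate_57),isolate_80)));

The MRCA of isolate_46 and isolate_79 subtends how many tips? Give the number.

The MRCA of isolate_46 and isolate_79 is the node subtending ((isolate_79,isolate_93),(isolate_56,isolate_46)).
That clade contains 4 terminal taxa: isolate_46, isolate_56, isolate_79, isolate_93.

4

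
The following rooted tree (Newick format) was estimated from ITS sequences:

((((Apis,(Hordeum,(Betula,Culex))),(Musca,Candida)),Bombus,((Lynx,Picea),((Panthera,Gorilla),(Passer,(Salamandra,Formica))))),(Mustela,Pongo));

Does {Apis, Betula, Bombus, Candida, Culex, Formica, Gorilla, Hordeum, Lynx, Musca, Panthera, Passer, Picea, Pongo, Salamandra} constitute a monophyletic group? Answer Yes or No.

The MRCA of the listed taxa is the root, so the smallest clade containing them is the whole tree.
That clade also contains Mustela, which is not in the proposed group, so the group is not monophyletic.

No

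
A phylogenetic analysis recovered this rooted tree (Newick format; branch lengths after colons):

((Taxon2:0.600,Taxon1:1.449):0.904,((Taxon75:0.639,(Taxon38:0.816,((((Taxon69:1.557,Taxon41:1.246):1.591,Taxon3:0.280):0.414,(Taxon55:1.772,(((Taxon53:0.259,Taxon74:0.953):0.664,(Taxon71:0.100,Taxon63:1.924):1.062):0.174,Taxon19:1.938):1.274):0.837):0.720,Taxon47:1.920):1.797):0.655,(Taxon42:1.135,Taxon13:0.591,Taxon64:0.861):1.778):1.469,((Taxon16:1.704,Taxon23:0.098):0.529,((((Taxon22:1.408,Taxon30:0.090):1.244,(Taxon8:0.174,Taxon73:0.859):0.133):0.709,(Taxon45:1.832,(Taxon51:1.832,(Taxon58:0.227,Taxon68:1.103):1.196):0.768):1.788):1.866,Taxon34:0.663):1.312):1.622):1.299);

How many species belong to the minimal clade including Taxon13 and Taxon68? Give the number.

The MRCA of Taxon13 and Taxon68 is the node subtending ((Taxon75,(Taxon38,((((Taxon69,Taxon41),Taxon3),(Taxon55,(((Taxon53,Taxon74),(Taxon71,Taxon63)),Taxon19))),Taxon47)),(Taxon42,Taxon13,Taxon64)),((Taxon16,Taxon23),((((Taxon22,Taxon30),(Taxon8,Taxon73)),(Taxon45,(Taxon51,(Taxon58,Taxon68)))),Taxon34))).
That clade contains 26 terminal taxa: Taxon13, Taxon16, Taxon19, Taxon22, Taxon23, Taxon3, Taxon30, Taxon34, Taxon38, Taxon41, Taxon42, Taxon45, Taxon47, Taxon51, Taxon53, Taxon55, Taxon58, Taxon63, Taxon64, Taxon68, Taxon69, Taxon71, Taxon73, Taxon74, Taxon75, Taxon8.

26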